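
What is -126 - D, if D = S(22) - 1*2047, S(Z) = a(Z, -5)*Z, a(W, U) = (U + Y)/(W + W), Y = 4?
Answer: 3843/2 ≈ 1921.5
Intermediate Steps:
a(W, U) = (4 + U)/(2*W) (a(W, U) = (U + 4)/(W + W) = (4 + U)/((2*W)) = (4 + U)*(1/(2*W)) = (4 + U)/(2*W))
S(Z) = -1/2 (S(Z) = ((4 - 5)/(2*Z))*Z = ((1/2)*(-1)/Z)*Z = (-1/(2*Z))*Z = -1/2)
D = -4095/2 (D = -1/2 - 1*2047 = -1/2 - 2047 = -4095/2 ≈ -2047.5)
-126 - D = -126 - 1*(-4095/2) = -126 + 4095/2 = 3843/2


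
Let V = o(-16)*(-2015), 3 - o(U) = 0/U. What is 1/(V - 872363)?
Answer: -1/878408 ≈ -1.1384e-6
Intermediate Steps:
o(U) = 3 (o(U) = 3 - 0/U = 3 - 1*0 = 3 + 0 = 3)
V = -6045 (V = 3*(-2015) = -6045)
1/(V - 872363) = 1/(-6045 - 872363) = 1/(-878408) = -1/878408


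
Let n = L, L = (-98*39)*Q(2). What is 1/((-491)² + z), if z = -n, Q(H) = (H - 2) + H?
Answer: 1/248725 ≈ 4.0205e-6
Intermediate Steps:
Q(H) = -2 + 2*H (Q(H) = (-2 + H) + H = -2 + 2*H)
L = -7644 (L = (-98*39)*(-2 + 2*2) = -3822*(-2 + 4) = -3822*2 = -7644)
n = -7644
z = 7644 (z = -1*(-7644) = 7644)
1/((-491)² + z) = 1/((-491)² + 7644) = 1/(241081 + 7644) = 1/248725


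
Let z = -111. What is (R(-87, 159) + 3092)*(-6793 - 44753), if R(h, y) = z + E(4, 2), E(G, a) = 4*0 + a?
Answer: -153761718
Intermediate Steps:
E(G, a) = a (E(G, a) = 0 + a = a)
R(h, y) = -109 (R(h, y) = -111 + 2 = -109)
(R(-87, 159) + 3092)*(-6793 - 44753) = (-109 + 3092)*(-6793 - 44753) = 2983*(-51546) = -153761718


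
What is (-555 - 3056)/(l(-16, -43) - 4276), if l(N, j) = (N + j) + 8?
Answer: 3611/4327 ≈ 0.83453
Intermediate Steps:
l(N, j) = 8 + N + j
(-555 - 3056)/(l(-16, -43) - 4276) = (-555 - 3056)/((8 - 16 - 43) - 4276) = -3611/(-51 - 4276) = -3611/(-4327) = -3611*(-1/4327) = 3611/4327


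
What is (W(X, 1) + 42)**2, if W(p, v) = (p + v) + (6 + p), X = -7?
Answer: 1225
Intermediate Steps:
W(p, v) = 6 + v + 2*p
(W(X, 1) + 42)**2 = ((6 + 1 + 2*(-7)) + 42)**2 = ((6 + 1 - 14) + 42)**2 = (-7 + 42)**2 = 35**2 = 1225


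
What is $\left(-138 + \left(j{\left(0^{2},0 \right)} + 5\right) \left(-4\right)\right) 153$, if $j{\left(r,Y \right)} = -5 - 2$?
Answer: $-19890$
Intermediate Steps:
$j{\left(r,Y \right)} = -7$
$\left(-138 + \left(j{\left(0^{2},0 \right)} + 5\right) \left(-4\right)\right) 153 = \left(-138 + \left(-7 + 5\right) \left(-4\right)\right) 153 = \left(-138 - -8\right) 153 = \left(-138 + 8\right) 153 = \left(-130\right) 153 = -19890$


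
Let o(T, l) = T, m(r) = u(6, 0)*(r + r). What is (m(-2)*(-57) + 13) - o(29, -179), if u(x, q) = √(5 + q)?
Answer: -16 + 228*√5 ≈ 493.82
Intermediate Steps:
m(r) = 2*r*√5 (m(r) = √(5 + 0)*(r + r) = √5*(2*r) = 2*r*√5)
(m(-2)*(-57) + 13) - o(29, -179) = ((2*(-2)*√5)*(-57) + 13) - 1*29 = (-4*√5*(-57) + 13) - 29 = (228*√5 + 13) - 29 = (13 + 228*√5) - 29 = -16 + 228*√5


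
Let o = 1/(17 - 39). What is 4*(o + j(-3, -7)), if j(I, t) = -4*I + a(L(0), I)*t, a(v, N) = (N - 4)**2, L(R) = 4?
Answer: -14566/11 ≈ -1324.2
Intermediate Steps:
o = -1/22 (o = 1/(-22) = -1/22 ≈ -0.045455)
a(v, N) = (-4 + N)**2
j(I, t) = -4*I + t*(-4 + I)**2 (j(I, t) = -4*I + (-4 + I)**2*t = -4*I + t*(-4 + I)**2)
4*(o + j(-3, -7)) = 4*(-1/22 + (-4*(-3) - 7*(-4 - 3)**2)) = 4*(-1/22 + (12 - 7*(-7)**2)) = 4*(-1/22 + (12 - 7*49)) = 4*(-1/22 + (12 - 343)) = 4*(-1/22 - 331) = 4*(-7283/22) = -14566/11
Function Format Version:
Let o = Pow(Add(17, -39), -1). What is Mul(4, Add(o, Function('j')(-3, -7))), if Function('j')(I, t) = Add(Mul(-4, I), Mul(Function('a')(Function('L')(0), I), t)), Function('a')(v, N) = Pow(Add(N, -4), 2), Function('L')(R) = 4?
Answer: Rational(-14566, 11) ≈ -1324.2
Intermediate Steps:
o = Rational(-1, 22) (o = Pow(-22, -1) = Rational(-1, 22) ≈ -0.045455)
Function('a')(v, N) = Pow(Add(-4, N), 2)
Function('j')(I, t) = Add(Mul(-4, I), Mul(t, Pow(Add(-4, I), 2))) (Function('j')(I, t) = Add(Mul(-4, I), Mul(Pow(Add(-4, I), 2), t)) = Add(Mul(-4, I), Mul(t, Pow(Add(-4, I), 2))))
Mul(4, Add(o, Function('j')(-3, -7))) = Mul(4, Add(Rational(-1, 22), Add(Mul(-4, -3), Mul(-7, Pow(Add(-4, -3), 2))))) = Mul(4, Add(Rational(-1, 22), Add(12, Mul(-7, Pow(-7, 2))))) = Mul(4, Add(Rational(-1, 22), Add(12, Mul(-7, 49)))) = Mul(4, Add(Rational(-1, 22), Add(12, -343))) = Mul(4, Add(Rational(-1, 22), -331)) = Mul(4, Rational(-7283, 22)) = Rational(-14566, 11)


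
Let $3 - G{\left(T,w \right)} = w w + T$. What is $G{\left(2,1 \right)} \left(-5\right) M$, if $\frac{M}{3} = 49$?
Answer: $0$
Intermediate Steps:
$M = 147$ ($M = 3 \cdot 49 = 147$)
$G{\left(T,w \right)} = 3 - T - w^{2}$ ($G{\left(T,w \right)} = 3 - \left(w w + T\right) = 3 - \left(w^{2} + T\right) = 3 - \left(T + w^{2}\right) = 3 - T - w^{2}$)
$G{\left(2,1 \right)} \left(-5\right) M = \left(3 - 2 - 1^{2}\right) \left(-5\right) 147 = \left(3 - 2 - 1\right) \left(-5\right) 147 = 0 \left(-5\right) 147 = 0 \cdot 147 = 0$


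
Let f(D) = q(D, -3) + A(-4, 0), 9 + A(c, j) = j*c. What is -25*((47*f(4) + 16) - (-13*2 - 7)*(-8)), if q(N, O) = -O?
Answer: 13250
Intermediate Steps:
A(c, j) = -9 + c*j (A(c, j) = -9 + j*c = -9 + c*j)
f(D) = -6 (f(D) = -1*(-3) + (-9 - 4*0) = 3 + (-9 + 0) = 3 - 9 = -6)
-25*((47*f(4) + 16) - (-13*2 - 7)*(-8)) = -25*((47*(-6) + 16) - (-13*2 - 7)*(-8)) = -25*((-282 + 16) - (-26 - 7)*(-8)) = -25*(-266 - (-33)*(-8)) = -25*(-266 - 1*264) = -25*(-266 - 264) = -25*(-530) = 13250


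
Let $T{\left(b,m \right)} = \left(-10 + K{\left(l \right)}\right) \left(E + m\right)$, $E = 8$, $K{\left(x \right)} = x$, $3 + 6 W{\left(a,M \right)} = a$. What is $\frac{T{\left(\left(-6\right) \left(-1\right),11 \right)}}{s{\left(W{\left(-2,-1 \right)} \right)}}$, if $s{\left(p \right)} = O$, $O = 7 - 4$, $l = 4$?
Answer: $-38$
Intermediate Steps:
$O = 3$
$W{\left(a,M \right)} = - \frac{1}{2} + \frac{a}{6}$
$s{\left(p \right)} = 3$
$T{\left(b,m \right)} = -48 - 6 m$ ($T{\left(b,m \right)} = \left(-10 + 4\right) \left(8 + m\right) = - 6 \left(8 + m\right) = -48 - 6 m$)
$\frac{T{\left(\left(-6\right) \left(-1\right),11 \right)}}{s{\left(W{\left(-2,-1 \right)} \right)}} = \frac{-48 - 66}{3} = \left(-48 - 66\right) \frac{1}{3} = \left(-114\right) \frac{1}{3} = -38$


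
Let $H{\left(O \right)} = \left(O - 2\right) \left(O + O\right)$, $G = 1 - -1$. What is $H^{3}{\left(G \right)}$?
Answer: $0$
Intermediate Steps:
$G = 2$ ($G = 1 + 1 = 2$)
$H{\left(O \right)} = 2 O \left(-2 + O\right)$ ($H{\left(O \right)} = \left(-2 + O\right) 2 O = 2 O \left(-2 + O\right)$)
$H^{3}{\left(G \right)} = \left(2 \cdot 2 \left(-2 + 2\right)\right)^{3} = \left(2 \cdot 2 \cdot 0\right)^{3} = 0^{3} = 0$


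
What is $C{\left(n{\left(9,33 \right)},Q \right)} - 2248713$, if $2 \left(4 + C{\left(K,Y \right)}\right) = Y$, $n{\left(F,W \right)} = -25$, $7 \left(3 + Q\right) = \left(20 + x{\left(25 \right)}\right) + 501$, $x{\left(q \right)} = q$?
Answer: $- \frac{4497359}{2} \approx -2.2487 \cdot 10^{6}$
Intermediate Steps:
$Q = 75$ ($Q = -3 + \frac{\left(20 + 25\right) + 501}{7} = -3 + \frac{45 + 501}{7} = -3 + \frac{1}{7} \cdot 546 = -3 + 78 = 75$)
$C{\left(K,Y \right)} = -4 + \frac{Y}{2}$
$C{\left(n{\left(9,33 \right)},Q \right)} - 2248713 = \left(-4 + \frac{1}{2} \cdot 75\right) - 2248713 = \left(-4 + \frac{75}{2}\right) - 2248713 = \frac{67}{2} - 2248713 = - \frac{4497359}{2}$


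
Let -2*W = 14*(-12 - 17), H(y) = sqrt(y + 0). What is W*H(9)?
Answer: 609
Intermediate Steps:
H(y) = sqrt(y)
W = 203 (W = -7*(-12 - 17) = -7*(-29) = -1/2*(-406) = 203)
W*H(9) = 203*sqrt(9) = 203*3 = 609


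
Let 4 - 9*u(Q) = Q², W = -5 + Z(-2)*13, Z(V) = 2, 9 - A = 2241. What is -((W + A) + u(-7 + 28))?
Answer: 20336/9 ≈ 2259.6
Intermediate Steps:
A = -2232 (A = 9 - 1*2241 = 9 - 2241 = -2232)
W = 21 (W = -5 + 2*13 = -5 + 26 = 21)
u(Q) = 4/9 - Q²/9
-((W + A) + u(-7 + 28)) = -((21 - 2232) + (4/9 - (-7 + 28)²/9)) = -(-2211 + (4/9 - ⅑*21²)) = -(-2211 + (4/9 - ⅑*441)) = -(-2211 + (4/9 - 49)) = -(-2211 - 437/9) = -1*(-20336/9) = 20336/9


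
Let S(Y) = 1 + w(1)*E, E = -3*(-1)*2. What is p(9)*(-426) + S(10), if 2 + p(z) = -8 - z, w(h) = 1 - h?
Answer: 8095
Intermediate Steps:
E = 6 (E = 3*2 = 6)
p(z) = -10 - z (p(z) = -2 + (-8 - z) = -10 - z)
S(Y) = 1 (S(Y) = 1 + (1 - 1*1)*6 = 1 + (1 - 1)*6 = 1 + 0*6 = 1 + 0 = 1)
p(9)*(-426) + S(10) = (-10 - 1*9)*(-426) + 1 = (-10 - 9)*(-426) + 1 = -19*(-426) + 1 = 8094 + 1 = 8095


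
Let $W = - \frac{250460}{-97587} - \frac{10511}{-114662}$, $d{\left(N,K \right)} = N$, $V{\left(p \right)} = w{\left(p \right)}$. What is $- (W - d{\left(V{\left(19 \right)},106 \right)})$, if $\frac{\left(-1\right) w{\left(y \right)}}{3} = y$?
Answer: $- \frac{95363807905}{1598502942} \approx -59.658$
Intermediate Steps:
$w{\left(y \right)} = - 3 y$
$V{\left(p \right)} = - 3 p$
$W = \frac{4249140211}{1598502942}$ ($W = \left(-250460\right) \left(- \frac{1}{97587}\right) - - \frac{10511}{114662} = \frac{35780}{13941} + \frac{10511}{114662} = \frac{4249140211}{1598502942} \approx 2.6582$)
$- (W - d{\left(V{\left(19 \right)},106 \right)}) = - (\frac{4249140211}{1598502942} - \left(-3\right) 19) = - (\frac{4249140211}{1598502942} - -57) = - (\frac{4249140211}{1598502942} + 57) = \left(-1\right) \frac{95363807905}{1598502942} = - \frac{95363807905}{1598502942}$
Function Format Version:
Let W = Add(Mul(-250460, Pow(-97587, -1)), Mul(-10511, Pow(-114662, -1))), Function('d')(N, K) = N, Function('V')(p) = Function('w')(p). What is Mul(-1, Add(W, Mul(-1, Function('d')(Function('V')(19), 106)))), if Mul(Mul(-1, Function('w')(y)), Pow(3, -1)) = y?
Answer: Rational(-95363807905, 1598502942) ≈ -59.658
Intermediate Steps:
Function('w')(y) = Mul(-3, y)
Function('V')(p) = Mul(-3, p)
W = Rational(4249140211, 1598502942) (W = Add(Mul(-250460, Rational(-1, 97587)), Mul(-10511, Rational(-1, 114662))) = Add(Rational(35780, 13941), Rational(10511, 114662)) = Rational(4249140211, 1598502942) ≈ 2.6582)
Mul(-1, Add(W, Mul(-1, Function('d')(Function('V')(19), 106)))) = Mul(-1, Add(Rational(4249140211, 1598502942), Mul(-1, Mul(-3, 19)))) = Mul(-1, Add(Rational(4249140211, 1598502942), Mul(-1, -57))) = Mul(-1, Add(Rational(4249140211, 1598502942), 57)) = Mul(-1, Rational(95363807905, 1598502942)) = Rational(-95363807905, 1598502942)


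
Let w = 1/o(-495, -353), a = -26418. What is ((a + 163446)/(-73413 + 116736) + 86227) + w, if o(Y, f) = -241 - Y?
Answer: 316293459323/3668014 ≈ 86230.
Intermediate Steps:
w = 1/254 (w = 1/(-241 - 1*(-495)) = 1/(-241 + 495) = 1/254 ≈ 0.0039370)
((a + 163446)/(-73413 + 116736) + 86227) + w = ((-26418 + 163446)/(-73413 + 116736) + 86227) + 1/254 = (137028/43323 + 86227) + 1/254 = (137028*(1/43323) + 86227) + 1/254 = (45676/14441 + 86227) + 1/254 = 1245249783/14441 + 1/254 = 316293459323/3668014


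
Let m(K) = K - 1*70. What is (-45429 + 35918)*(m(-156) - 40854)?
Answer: 390711880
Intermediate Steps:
m(K) = -70 + K (m(K) = K - 70 = -70 + K)
(-45429 + 35918)*(m(-156) - 40854) = (-45429 + 35918)*((-70 - 156) - 40854) = -9511*(-226 - 40854) = -9511*(-41080) = 390711880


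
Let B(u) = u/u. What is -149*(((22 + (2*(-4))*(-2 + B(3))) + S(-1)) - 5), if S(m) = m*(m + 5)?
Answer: -3129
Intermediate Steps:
B(u) = 1
S(m) = m*(5 + m)
-149*(((22 + (2*(-4))*(-2 + B(3))) + S(-1)) - 5) = -149*(((22 + (2*(-4))*(-2 + 1)) - (5 - 1)) - 5) = -149*(((22 - 8*(-1)) - 1*4) - 5) = -149*(((22 + 8) - 4) - 5) = -149*((30 - 4) - 5) = -149*(26 - 5) = -149*21 = -3129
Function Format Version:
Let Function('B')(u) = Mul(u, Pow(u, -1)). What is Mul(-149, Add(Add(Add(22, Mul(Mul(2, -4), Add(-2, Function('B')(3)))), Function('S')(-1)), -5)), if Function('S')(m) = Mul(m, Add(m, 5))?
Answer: -3129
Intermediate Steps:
Function('B')(u) = 1
Function('S')(m) = Mul(m, Add(5, m))
Mul(-149, Add(Add(Add(22, Mul(Mul(2, -4), Add(-2, Function('B')(3)))), Function('S')(-1)), -5)) = Mul(-149, Add(Add(Add(22, Mul(Mul(2, -4), Add(-2, 1))), Mul(-1, Add(5, -1))), -5)) = Mul(-149, Add(Add(Add(22, Mul(-8, -1)), Mul(-1, 4)), -5)) = Mul(-149, Add(Add(Add(22, 8), -4), -5)) = Mul(-149, Add(Add(30, -4), -5)) = Mul(-149, Add(26, -5)) = Mul(-149, 21) = -3129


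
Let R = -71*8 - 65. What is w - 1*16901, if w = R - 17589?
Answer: -35123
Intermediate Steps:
R = -633 (R = -568 - 65 = -633)
w = -18222 (w = -633 - 17589 = -18222)
w - 1*16901 = -18222 - 1*16901 = -18222 - 16901 = -35123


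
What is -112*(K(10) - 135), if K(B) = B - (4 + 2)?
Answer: 14672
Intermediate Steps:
K(B) = -6 + B (K(B) = B - 1*6 = B - 6 = -6 + B)
-112*(K(10) - 135) = -112*((-6 + 10) - 135) = -112*(4 - 135) = -112*(-131) = 14672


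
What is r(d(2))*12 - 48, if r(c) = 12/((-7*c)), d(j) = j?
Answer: -408/7 ≈ -58.286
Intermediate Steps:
r(c) = -12/(7*c) (r(c) = 12*(-1/(7*c)) = -12/(7*c))
r(d(2))*12 - 48 = -12/7/2*12 - 48 = -12/7*1/2*12 - 48 = -6/7*12 - 48 = -72/7 - 48 = -408/7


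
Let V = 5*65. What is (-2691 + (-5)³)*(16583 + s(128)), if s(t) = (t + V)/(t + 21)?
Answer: -6959237120/149 ≈ -4.6706e+7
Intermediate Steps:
V = 325
s(t) = (325 + t)/(21 + t) (s(t) = (t + 325)/(t + 21) = (325 + t)/(21 + t))
(-2691 + (-5)³)*(16583 + s(128)) = (-2691 + (-5)³)*(16583 + (325 + 128)/(21 + 128)) = (-2691 - 125)*(16583 + 453/149) = -2816*(16583 + (1/149)*453) = -2816*(16583 + 453/149) = -2816*2471320/149 = -6959237120/149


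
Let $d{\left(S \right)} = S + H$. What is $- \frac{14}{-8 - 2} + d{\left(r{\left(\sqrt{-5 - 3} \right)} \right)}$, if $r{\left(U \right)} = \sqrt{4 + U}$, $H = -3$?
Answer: $- \frac{8}{5} + \sqrt{4 + 2 i \sqrt{2}} \approx 0.50938 + 0.67044 i$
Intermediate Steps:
$d{\left(S \right)} = -3 + S$ ($d{\left(S \right)} = S - 3 = -3 + S$)
$- \frac{14}{-8 - 2} + d{\left(r{\left(\sqrt{-5 - 3} \right)} \right)} = - \frac{14}{-8 - 2} - \left(3 - \sqrt{4 + \sqrt{-5 - 3}}\right) = - \frac{14}{-10} - \left(3 - \sqrt{4 + \sqrt{-8}}\right) = \left(-14\right) \left(- \frac{1}{10}\right) - \left(3 - \sqrt{4 + 2 i \sqrt{2}}\right) = \frac{7}{5} - \left(3 - \sqrt{4 + 2 i \sqrt{2}}\right) = - \frac{8}{5} + \sqrt{4 + 2 i \sqrt{2}}$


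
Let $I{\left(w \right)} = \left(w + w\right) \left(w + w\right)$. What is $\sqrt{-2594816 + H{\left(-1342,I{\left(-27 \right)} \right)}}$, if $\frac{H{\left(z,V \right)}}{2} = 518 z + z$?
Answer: $2 i \sqrt{996953} \approx 1997.0 i$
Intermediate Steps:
$I{\left(w \right)} = 4 w^{2}$ ($I{\left(w \right)} = 2 w 2 w = 4 w^{2}$)
$H{\left(z,V \right)} = 1038 z$ ($H{\left(z,V \right)} = 2 \left(518 z + z\right) = 2 \cdot 519 z = 1038 z$)
$\sqrt{-2594816 + H{\left(-1342,I{\left(-27 \right)} \right)}} = \sqrt{-2594816 + 1038 \left(-1342\right)} = \sqrt{-2594816 - 1392996} = \sqrt{-3987812} = 2 i \sqrt{996953}$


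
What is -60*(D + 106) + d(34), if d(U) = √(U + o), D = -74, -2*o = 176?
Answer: -1920 + 3*I*√6 ≈ -1920.0 + 7.3485*I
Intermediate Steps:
o = -88 (o = -½*176 = -88)
d(U) = √(-88 + U) (d(U) = √(U - 88) = √(-88 + U))
-60*(D + 106) + d(34) = -60*(-74 + 106) + √(-88 + 34) = -60*32 + √(-54) = -1920 + 3*I*√6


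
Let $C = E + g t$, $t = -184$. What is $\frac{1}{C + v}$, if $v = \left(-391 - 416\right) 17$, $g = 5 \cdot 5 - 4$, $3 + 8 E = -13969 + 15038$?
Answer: $- \frac{4}{69799} \approx -5.7307 \cdot 10^{-5}$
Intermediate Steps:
$E = \frac{533}{4}$ ($E = - \frac{3}{8} + \frac{-13969 + 15038}{8} = - \frac{3}{8} + \frac{1}{8} \cdot 1069 = - \frac{3}{8} + \frac{1069}{8} = \frac{533}{4} \approx 133.25$)
$g = 21$ ($g = 25 - 4 = 21$)
$v = -13719$ ($v = \left(-391 - 416\right) 17 = \left(-807\right) 17 = -13719$)
$C = - \frac{14923}{4}$ ($C = \frac{533}{4} + 21 \left(-184\right) = \frac{533}{4} - 3864 = - \frac{14923}{4} \approx -3730.8$)
$\frac{1}{C + v} = \frac{1}{- \frac{14923}{4} - 13719} = \frac{1}{- \frac{69799}{4}} = - \frac{4}{69799}$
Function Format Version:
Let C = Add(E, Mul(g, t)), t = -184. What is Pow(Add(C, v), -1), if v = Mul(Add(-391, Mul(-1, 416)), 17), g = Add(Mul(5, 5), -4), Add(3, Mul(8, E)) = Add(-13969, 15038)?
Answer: Rational(-4, 69799) ≈ -5.7307e-5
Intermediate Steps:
E = Rational(533, 4) (E = Add(Rational(-3, 8), Mul(Rational(1, 8), Add(-13969, 15038))) = Add(Rational(-3, 8), Mul(Rational(1, 8), 1069)) = Add(Rational(-3, 8), Rational(1069, 8)) = Rational(533, 4) ≈ 133.25)
g = 21 (g = Add(25, -4) = 21)
v = -13719 (v = Mul(Add(-391, -416), 17) = Mul(-807, 17) = -13719)
C = Rational(-14923, 4) (C = Add(Rational(533, 4), Mul(21, -184)) = Add(Rational(533, 4), -3864) = Rational(-14923, 4) ≈ -3730.8)
Pow(Add(C, v), -1) = Pow(Add(Rational(-14923, 4), -13719), -1) = Pow(Rational(-69799, 4), -1) = Rational(-4, 69799)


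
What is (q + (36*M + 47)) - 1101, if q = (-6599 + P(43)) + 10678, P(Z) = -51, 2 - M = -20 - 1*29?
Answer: 4810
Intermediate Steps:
M = 51 (M = 2 - (-20 - 1*29) = 2 - (-20 - 29) = 2 - 1*(-49) = 2 + 49 = 51)
q = 4028 (q = (-6599 - 51) + 10678 = -6650 + 10678 = 4028)
(q + (36*M + 47)) - 1101 = (4028 + (36*51 + 47)) - 1101 = (4028 + (1836 + 47)) - 1101 = (4028 + 1883) - 1101 = 5911 - 1101 = 4810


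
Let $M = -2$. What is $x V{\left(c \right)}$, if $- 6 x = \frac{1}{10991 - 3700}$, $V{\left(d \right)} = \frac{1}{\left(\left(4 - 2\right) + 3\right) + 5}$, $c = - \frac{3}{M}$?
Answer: $- \frac{1}{437460} \approx -2.2859 \cdot 10^{-6}$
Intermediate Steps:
$c = \frac{3}{2}$ ($c = - \frac{3}{-2} = \left(-3\right) \left(- \frac{1}{2}\right) = \frac{3}{2} \approx 1.5$)
$V{\left(d \right)} = \frac{1}{10}$ ($V{\left(d \right)} = \frac{1}{\left(2 + 3\right) + 5} = \frac{1}{5 + 5} = \frac{1}{10}$)
$x = - \frac{1}{43746}$ ($x = - \frac{1}{6 \left(10991 - 3700\right)} = - \frac{1}{6 \cdot 7291} = \left(- \frac{1}{6}\right) \frac{1}{7291} = - \frac{1}{43746} \approx -2.2859 \cdot 10^{-5}$)
$x V{\left(c \right)} = \left(- \frac{1}{43746}\right) \frac{1}{10} = - \frac{1}{437460}$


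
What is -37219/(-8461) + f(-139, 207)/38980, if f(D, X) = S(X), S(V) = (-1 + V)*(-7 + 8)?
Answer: 726269793/164904890 ≈ 4.4042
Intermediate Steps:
S(V) = -1 + V (S(V) = (-1 + V)*1 = -1 + V)
f(D, X) = -1 + X
-37219/(-8461) + f(-139, 207)/38980 = -37219/(-8461) + (-1 + 207)/38980 = -37219*(-1/8461) + 206*(1/38980) = 37219/8461 + 103/19490 = 726269793/164904890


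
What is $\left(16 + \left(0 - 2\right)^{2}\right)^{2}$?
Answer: $400$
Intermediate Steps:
$\left(16 + \left(0 - 2\right)^{2}\right)^{2} = \left(16 + \left(-2\right)^{2}\right)^{2} = \left(16 + 4\right)^{2} = 20^{2} = 400$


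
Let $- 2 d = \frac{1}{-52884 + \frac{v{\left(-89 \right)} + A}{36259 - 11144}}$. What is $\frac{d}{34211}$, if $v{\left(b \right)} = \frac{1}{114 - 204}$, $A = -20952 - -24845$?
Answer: $\frac{1130175}{4089446062849541} \approx 2.7636 \cdot 10^{-10}$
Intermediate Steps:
$A = 3893$ ($A = -20952 + 24845 = 3893$)
$v{\left(b \right)} = - \frac{1}{90}$ ($v{\left(b \right)} = \frac{1}{-90} = - \frac{1}{90}$)
$d = \frac{1130175}{119535999031}$ ($d = - \frac{1}{2 \left(-52884 + \frac{- \frac{1}{90} + 3893}{36259 - 11144}\right)} = - \frac{1}{2 \left(-52884 + \frac{350369}{90 \cdot 25115}\right)} = - \frac{1}{2 \left(-52884 + \frac{350369}{90} \cdot \frac{1}{25115}\right)} = - \frac{1}{2 \left(-52884 + \frac{350369}{2260350}\right)} = - \frac{1}{2 \left(- \frac{119535999031}{2260350}\right)} = \left(- \frac{1}{2}\right) \left(- \frac{2260350}{119535999031}\right) = \frac{1130175}{119535999031} \approx 9.4547 \cdot 10^{-6}$)
$\frac{d}{34211} = \frac{1130175}{119535999031 \cdot 34211} = \frac{1130175}{119535999031} \cdot \frac{1}{34211} = \frac{1130175}{4089446062849541}$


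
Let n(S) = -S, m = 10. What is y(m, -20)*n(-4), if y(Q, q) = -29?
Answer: -116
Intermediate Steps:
y(m, -20)*n(-4) = -(-29)*(-4) = -29*4 = -116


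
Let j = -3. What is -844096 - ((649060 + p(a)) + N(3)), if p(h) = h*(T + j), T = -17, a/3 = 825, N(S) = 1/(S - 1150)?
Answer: -1655873431/1147 ≈ -1.4437e+6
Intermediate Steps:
N(S) = 1/(-1150 + S)
a = 2475 (a = 3*825 = 2475)
p(h) = -20*h (p(h) = h*(-17 - 3) = h*(-20) = -20*h)
-844096 - ((649060 + p(a)) + N(3)) = -844096 - ((649060 - 20*2475) + 1/(-1150 + 3)) = -844096 - ((649060 - 49500) + 1/(-1147)) = -844096 - (599560 - 1/1147) = -844096 - 1*687695319/1147 = -844096 - 687695319/1147 = -1655873431/1147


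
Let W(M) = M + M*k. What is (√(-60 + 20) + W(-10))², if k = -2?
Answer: 60 + 40*I*√10 ≈ 60.0 + 126.49*I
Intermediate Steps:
W(M) = -M (W(M) = M + M*(-2) = M - 2*M = -M)
(√(-60 + 20) + W(-10))² = (√(-60 + 20) - 1*(-10))² = (√(-40) + 10)² = (2*I*√10 + 10)² = (10 + 2*I*√10)²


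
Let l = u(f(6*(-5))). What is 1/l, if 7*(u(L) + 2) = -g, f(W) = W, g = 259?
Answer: -1/39 ≈ -0.025641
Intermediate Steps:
u(L) = -39 (u(L) = -2 + (-1*259)/7 = -2 + (1/7)*(-259) = -2 - 37 = -39)
l = -39
1/l = 1/(-39) = -1/39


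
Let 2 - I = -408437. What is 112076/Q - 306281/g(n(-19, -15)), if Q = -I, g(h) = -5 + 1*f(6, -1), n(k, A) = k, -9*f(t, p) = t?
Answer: 375289410785/6943463 ≈ 54049.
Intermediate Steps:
I = 408439 (I = 2 - 1*(-408437) = 2 + 408437 = 408439)
f(t, p) = -t/9
g(h) = -17/3 (g(h) = -5 + 1*(-⅑*6) = -5 + 1*(-⅔) = -5 - ⅔ = -17/3)
Q = -408439 (Q = -1*408439 = -408439)
112076/Q - 306281/g(n(-19, -15)) = 112076/(-408439) - 306281/(-17/3) = 112076*(-1/408439) - 306281*(-3/17) = -112076/408439 + 918843/17 = 375289410785/6943463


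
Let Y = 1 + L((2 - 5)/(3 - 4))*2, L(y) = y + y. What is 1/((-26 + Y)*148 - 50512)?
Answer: -1/52436 ≈ -1.9071e-5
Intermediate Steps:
L(y) = 2*y
Y = 13 (Y = 1 + (2*((2 - 5)/(3 - 4)))*2 = 1 + (2*(-3/(-1)))*2 = 1 + (2*(-3*(-1)))*2 = 1 + (2*3)*2 = 1 + 6*2 = 1 + 12 = 13)
1/((-26 + Y)*148 - 50512) = 1/((-26 + 13)*148 - 50512) = 1/(-13*148 - 50512) = 1/(-1924 - 50512) = 1/(-52436) = -1/52436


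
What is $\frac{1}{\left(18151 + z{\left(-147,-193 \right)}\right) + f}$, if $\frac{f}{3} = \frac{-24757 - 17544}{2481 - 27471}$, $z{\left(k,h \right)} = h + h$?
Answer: $\frac{1190}{21146393} \approx 5.6274 \cdot 10^{-5}$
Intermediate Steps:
$z{\left(k,h \right)} = 2 h$
$f = \frac{6043}{1190}$ ($f = 3 \frac{-24757 - 17544}{2481 - 27471} = 3 \left(- \frac{42301}{-24990}\right) = 3 \left(\left(-42301\right) \left(- \frac{1}{24990}\right)\right) = 3 \cdot \frac{6043}{3570} = \frac{6043}{1190} \approx 5.0781$)
$\frac{1}{\left(18151 + z{\left(-147,-193 \right)}\right) + f} = \frac{1}{\left(18151 + 2 \left(-193\right)\right) + \frac{6043}{1190}} = \frac{1}{\left(18151 - 386\right) + \frac{6043}{1190}} = \frac{1}{17765 + \frac{6043}{1190}} = \frac{1}{\frac{21146393}{1190}} = \frac{1190}{21146393}$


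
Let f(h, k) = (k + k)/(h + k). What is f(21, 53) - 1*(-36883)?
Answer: 1364724/37 ≈ 36884.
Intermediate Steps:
f(h, k) = 2*k/(h + k) (f(h, k) = (2*k)/(h + k) = 2*k/(h + k))
f(21, 53) - 1*(-36883) = 2*53/(21 + 53) - 1*(-36883) = 2*53/74 + 36883 = 2*53*(1/74) + 36883 = 53/37 + 36883 = 1364724/37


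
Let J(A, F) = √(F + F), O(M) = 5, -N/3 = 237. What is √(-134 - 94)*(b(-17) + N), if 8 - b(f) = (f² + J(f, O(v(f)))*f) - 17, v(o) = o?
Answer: I*√57*(-1950 + 34*√10) ≈ -13910.0*I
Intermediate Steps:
N = -711 (N = -3*237 = -711)
J(A, F) = √2*√F (J(A, F) = √(2*F) = √2*√F)
b(f) = 25 - f² - f*√10 (b(f) = 8 - ((f² + (√2*√5)*f) - 17) = 8 - ((f² + √10*f) - 17) = 8 - ((f² + f*√10) - 17) = 8 - (-17 + f² + f*√10) = 8 + (17 - f² - f*√10) = 25 - f² - f*√10)
√(-134 - 94)*(b(-17) + N) = √(-134 - 94)*((25 - 1*(-17)² - 1*(-17)*√10) - 711) = √(-228)*((25 - 1*289 + 17*√10) - 711) = (2*I*√57)*((25 - 289 + 17*√10) - 711) = (2*I*√57)*((-264 + 17*√10) - 711) = (2*I*√57)*(-975 + 17*√10) = 2*I*√57*(-975 + 17*√10)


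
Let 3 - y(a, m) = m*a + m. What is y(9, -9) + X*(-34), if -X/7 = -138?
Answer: -32751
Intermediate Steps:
X = 966 (X = -7*(-138) = 966)
y(a, m) = 3 - m - a*m (y(a, m) = 3 - (m*a + m) = 3 - (a*m + m) = 3 - (m + a*m) = 3 + (-m - a*m) = 3 - m - a*m)
y(9, -9) + X*(-34) = (3 - 1*(-9) - 1*9*(-9)) + 966*(-34) = (3 + 9 + 81) - 32844 = 93 - 32844 = -32751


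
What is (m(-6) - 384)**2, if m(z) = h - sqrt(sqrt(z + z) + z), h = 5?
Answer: (379 + sqrt(2)*sqrt(-3 + I*sqrt(3)))**2 ≈ 1.4415e+5 + 1931.0*I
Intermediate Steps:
m(z) = 5 - sqrt(z + sqrt(2)*sqrt(z)) (m(z) = 5 - sqrt(sqrt(z + z) + z) = 5 - sqrt(sqrt(2*z) + z) = 5 - sqrt(sqrt(2)*sqrt(z) + z) = 5 - sqrt(z + sqrt(2)*sqrt(z)))
(m(-6) - 384)**2 = ((5 - sqrt(-6 + sqrt(2)*sqrt(-6))) - 384)**2 = ((5 - sqrt(-6 + sqrt(2)*(I*sqrt(6)))) - 384)**2 = ((5 - sqrt(-6 + 2*I*sqrt(3))) - 384)**2 = (-379 - sqrt(-6 + 2*I*sqrt(3)))**2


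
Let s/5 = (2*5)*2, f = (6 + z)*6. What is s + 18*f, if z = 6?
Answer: 1396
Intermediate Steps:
f = 72 (f = (6 + 6)*6 = 12*6 = 72)
s = 100 (s = 5*((2*5)*2) = 5*(10*2) = 5*20 = 100)
s + 18*f = 100 + 18*72 = 100 + 1296 = 1396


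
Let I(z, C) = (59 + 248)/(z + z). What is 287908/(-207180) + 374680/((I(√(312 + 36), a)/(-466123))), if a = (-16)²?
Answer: -71977/51795 - 698587862560*√87/307 ≈ -2.1225e+10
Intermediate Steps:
a = 256
I(z, C) = 307/(2*z) (I(z, C) = 307/((2*z)) = 307*(1/(2*z)) = 307/(2*z))
287908/(-207180) + 374680/((I(√(312 + 36), a)/(-466123))) = 287908/(-207180) + 374680/(((307/(2*(√(312 + 36))))/(-466123))) = 287908*(-1/207180) + 374680/(((307/(2*(√348)))*(-1/466123))) = -71977/51795 + 374680/(((307/(2*((2*√87))))*(-1/466123))) = -71977/51795 + 374680/(((307*(√87/174)/2)*(-1/466123))) = -71977/51795 + 374680/(((307*√87/348)*(-1/466123))) = -71977/51795 + 374680/((-307*√87/162210804)) = -71977/51795 + 374680*(-1864492*√87/307) = -71977/51795 - 698587862560*√87/307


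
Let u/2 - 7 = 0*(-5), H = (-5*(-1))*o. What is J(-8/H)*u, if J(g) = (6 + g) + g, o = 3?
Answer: 1036/15 ≈ 69.067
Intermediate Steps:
H = 15 (H = -5*(-1)*3 = 5*3 = 15)
u = 14 (u = 14 + 2*(0*(-5)) = 14 + 2*0 = 14 + 0 = 14)
J(g) = 6 + 2*g
J(-8/H)*u = (6 + 2*(-8/15))*14 = (6 - 16/15)*14 = (74/15)*14 = 1036/15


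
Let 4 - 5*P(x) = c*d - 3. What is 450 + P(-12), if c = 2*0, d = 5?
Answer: 2257/5 ≈ 451.40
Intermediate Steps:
c = 0
P(x) = 7/5 (P(x) = ⅘ - (0*5 - 3)/5 = ⅘ - (0 - 3)/5 = ⅘ - ⅕*(-3) = ⅘ + ⅗ = 7/5)
450 + P(-12) = 450 + 7/5 = 2257/5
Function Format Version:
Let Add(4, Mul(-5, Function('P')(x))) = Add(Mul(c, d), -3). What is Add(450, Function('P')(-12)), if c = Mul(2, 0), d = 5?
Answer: Rational(2257, 5) ≈ 451.40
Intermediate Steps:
c = 0
Function('P')(x) = Rational(7, 5) (Function('P')(x) = Add(Rational(4, 5), Mul(Rational(-1, 5), Add(Mul(0, 5), -3))) = Add(Rational(4, 5), Mul(Rational(-1, 5), Add(0, -3))) = Add(Rational(4, 5), Mul(Rational(-1, 5), -3)) = Add(Rational(4, 5), Rational(3, 5)) = Rational(7, 5))
Add(450, Function('P')(-12)) = Add(450, Rational(7, 5)) = Rational(2257, 5)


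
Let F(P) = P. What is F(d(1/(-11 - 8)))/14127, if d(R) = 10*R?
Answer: -10/268413 ≈ -3.7256e-5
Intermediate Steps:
F(d(1/(-11 - 8)))/14127 = (10/(-11 - 8))/14127 = (10/(-19))*(1/14127) = (10*(-1/19))*(1/14127) = -10/19*1/14127 = -10/268413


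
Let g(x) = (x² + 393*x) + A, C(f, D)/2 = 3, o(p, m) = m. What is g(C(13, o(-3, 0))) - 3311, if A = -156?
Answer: -1073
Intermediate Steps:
C(f, D) = 6 (C(f, D) = 2*3 = 6)
g(x) = -156 + x² + 393*x (g(x) = (x² + 393*x) - 156 = -156 + x² + 393*x)
g(C(13, o(-3, 0))) - 3311 = (-156 + 6² + 393*6) - 3311 = (-156 + 36 + 2358) - 3311 = 2238 - 3311 = -1073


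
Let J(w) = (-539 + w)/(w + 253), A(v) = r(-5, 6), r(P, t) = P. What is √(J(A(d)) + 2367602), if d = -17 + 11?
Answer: 3*√252807046/31 ≈ 1538.7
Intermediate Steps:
d = -6
A(v) = -5
J(w) = (-539 + w)/(253 + w)
√(J(A(d)) + 2367602) = √((-539 - 5)/(253 - 5) + 2367602) = √(-544/248 + 2367602) = √((1/248)*(-544) + 2367602) = √(-68/31 + 2367602) = √(73395594/31) = 3*√252807046/31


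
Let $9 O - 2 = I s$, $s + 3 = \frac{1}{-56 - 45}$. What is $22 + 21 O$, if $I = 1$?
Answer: $\frac{1984}{101} \approx 19.644$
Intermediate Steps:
$s = - \frac{304}{101}$ ($s = -3 + \frac{1}{-56 - 45} = -3 + \frac{1}{-101} = -3 - \frac{1}{101} = - \frac{304}{101} \approx -3.0099$)
$O = - \frac{34}{303}$ ($O = \frac{2}{9} + \frac{1 \left(- \frac{304}{101}\right)}{9} = \frac{2}{9} + \frac{1}{9} \left(- \frac{304}{101}\right) = \frac{2}{9} - \frac{304}{909} = - \frac{34}{303} \approx -0.11221$)
$22 + 21 O = 22 + 21 \left(- \frac{34}{303}\right) = 22 - \frac{238}{101} = \frac{1984}{101}$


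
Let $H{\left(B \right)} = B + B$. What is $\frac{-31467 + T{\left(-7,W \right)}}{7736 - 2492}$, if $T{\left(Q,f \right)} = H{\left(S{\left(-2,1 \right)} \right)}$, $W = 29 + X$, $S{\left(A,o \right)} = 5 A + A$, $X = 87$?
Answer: $- \frac{10497}{1748} \approx -6.0051$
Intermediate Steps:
$S{\left(A,o \right)} = 6 A$
$H{\left(B \right)} = 2 B$
$W = 116$ ($W = 29 + 87 = 116$)
$T{\left(Q,f \right)} = -24$ ($T{\left(Q,f \right)} = 2 \cdot 6 \left(-2\right) = 2 \left(-12\right) = -24$)
$\frac{-31467 + T{\left(-7,W \right)}}{7736 - 2492} = \frac{-31467 - 24}{7736 - 2492} = - \frac{31491}{5244} = \left(-31491\right) \frac{1}{5244} = - \frac{10497}{1748}$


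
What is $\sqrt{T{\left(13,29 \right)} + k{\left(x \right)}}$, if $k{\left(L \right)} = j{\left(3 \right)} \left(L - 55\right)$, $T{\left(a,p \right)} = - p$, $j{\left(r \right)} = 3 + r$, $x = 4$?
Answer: $i \sqrt{335} \approx 18.303 i$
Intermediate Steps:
$k{\left(L \right)} = -330 + 6 L$ ($k{\left(L \right)} = \left(3 + 3\right) \left(L - 55\right) = 6 \left(L - 55\right) = 6 \left(-55 + L\right) = -330 + 6 L$)
$\sqrt{T{\left(13,29 \right)} + k{\left(x \right)}} = \sqrt{\left(-1\right) 29 + \left(-330 + 6 \cdot 4\right)} = \sqrt{-29 + \left(-330 + 24\right)} = \sqrt{-29 - 306} = \sqrt{-335} = i \sqrt{335}$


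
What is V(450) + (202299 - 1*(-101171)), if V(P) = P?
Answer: 303920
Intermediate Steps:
V(450) + (202299 - 1*(-101171)) = 450 + (202299 - 1*(-101171)) = 450 + (202299 + 101171) = 450 + 303470 = 303920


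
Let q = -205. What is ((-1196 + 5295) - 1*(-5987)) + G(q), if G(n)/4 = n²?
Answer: 178186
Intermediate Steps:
G(n) = 4*n²
((-1196 + 5295) - 1*(-5987)) + G(q) = ((-1196 + 5295) - 1*(-5987)) + 4*(-205)² = (4099 + 5987) + 4*42025 = 10086 + 168100 = 178186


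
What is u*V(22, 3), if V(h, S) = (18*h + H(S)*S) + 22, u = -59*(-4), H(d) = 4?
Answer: 101480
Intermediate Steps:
u = 236
V(h, S) = 22 + 4*S + 18*h (V(h, S) = (18*h + 4*S) + 22 = (4*S + 18*h) + 22 = 22 + 4*S + 18*h)
u*V(22, 3) = 236*(22 + 4*3 + 18*22) = 236*(22 + 12 + 396) = 236*430 = 101480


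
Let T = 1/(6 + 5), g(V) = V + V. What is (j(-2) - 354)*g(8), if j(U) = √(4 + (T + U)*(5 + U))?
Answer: -5664 + 16*I*√209/11 ≈ -5664.0 + 21.028*I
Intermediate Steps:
g(V) = 2*V
T = 1/11 ≈ 0.090909
j(U) = √(4 + (5 + U)*(1/11 + U)) (j(U) = √(4 + (1/11 + U)*(5 + U)) = √(4 + (5 + U)*(1/11 + U)))
(j(-2) - 354)*g(8) = (√(539 + 121*(-2)² + 616*(-2))/11 - 354)*(2*8) = (√(539 + 121*4 - 1232)/11 - 354)*16 = (√(539 + 484 - 1232)/11 - 354)*16 = (√(-209)/11 - 354)*16 = ((I*√209)/11 - 354)*16 = (I*√209/11 - 354)*16 = (-354 + I*√209/11)*16 = -5664 + 16*I*√209/11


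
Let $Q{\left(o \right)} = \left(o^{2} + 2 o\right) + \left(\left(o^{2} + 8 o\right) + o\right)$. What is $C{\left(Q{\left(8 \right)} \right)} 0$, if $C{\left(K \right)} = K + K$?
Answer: $0$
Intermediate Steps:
$Q{\left(o \right)} = 2 o^{2} + 11 o$ ($Q{\left(o \right)} = \left(o^{2} + 2 o\right) + \left(o^{2} + 9 o\right) = 2 o^{2} + 11 o$)
$C{\left(K \right)} = 2 K$
$C{\left(Q{\left(8 \right)} \right)} 0 = 2 \cdot 8 \left(11 + 2 \cdot 8\right) 0 = 2 \cdot 8 \left(11 + 16\right) 0 = 2 \cdot 8 \cdot 27 \cdot 0 = 2 \cdot 216 \cdot 0 = 432 \cdot 0 = 0$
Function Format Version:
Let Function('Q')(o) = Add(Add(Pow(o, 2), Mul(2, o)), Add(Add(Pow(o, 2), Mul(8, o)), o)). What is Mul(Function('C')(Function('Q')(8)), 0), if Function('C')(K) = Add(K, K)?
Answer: 0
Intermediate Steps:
Function('Q')(o) = Add(Mul(2, Pow(o, 2)), Mul(11, o)) (Function('Q')(o) = Add(Add(Pow(o, 2), Mul(2, o)), Add(Pow(o, 2), Mul(9, o))) = Add(Mul(2, Pow(o, 2)), Mul(11, o)))
Function('C')(K) = Mul(2, K)
Mul(Function('C')(Function('Q')(8)), 0) = Mul(Mul(2, Mul(8, Add(11, Mul(2, 8)))), 0) = Mul(Mul(2, Mul(8, Add(11, 16))), 0) = Mul(Mul(2, Mul(8, 27)), 0) = Mul(Mul(2, 216), 0) = Mul(432, 0) = 0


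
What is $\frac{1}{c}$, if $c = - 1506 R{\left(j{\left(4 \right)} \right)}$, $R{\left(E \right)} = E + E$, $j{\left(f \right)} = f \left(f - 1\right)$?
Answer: $- \frac{1}{36144} \approx -2.7667 \cdot 10^{-5}$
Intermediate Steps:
$j{\left(f \right)} = f \left(-1 + f\right)$
$R{\left(E \right)} = 2 E$
$c = -36144$ ($c = - 1506 \cdot 2 \cdot 4 \left(-1 + 4\right) = - 1506 \cdot 2 \cdot 4 \cdot 3 = - 1506 \cdot 2 \cdot 12 = \left(-1506\right) 24 = -36144$)
$\frac{1}{c} = \frac{1}{-36144} = - \frac{1}{36144}$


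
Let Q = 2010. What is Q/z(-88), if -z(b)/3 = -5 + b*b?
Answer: -670/7739 ≈ -0.086574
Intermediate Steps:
z(b) = 15 - 3*b² (z(b) = -3*(-5 + b*b) = -3*(-5 + b²) = 15 - 3*b²)
Q/z(-88) = 2010/(15 - 3*(-88)²) = 2010/(15 - 3*7744) = 2010/(15 - 23232) = 2010/(-23217) = 2010*(-1/23217) = -670/7739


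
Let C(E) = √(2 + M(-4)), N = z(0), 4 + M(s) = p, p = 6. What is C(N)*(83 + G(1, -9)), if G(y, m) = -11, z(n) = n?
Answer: 144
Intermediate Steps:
M(s) = 2 (M(s) = -4 + 6 = 2)
N = 0
C(E) = 2 (C(E) = √(2 + 2) = √4 = 2)
C(N)*(83 + G(1, -9)) = 2*(83 - 11) = 2*72 = 144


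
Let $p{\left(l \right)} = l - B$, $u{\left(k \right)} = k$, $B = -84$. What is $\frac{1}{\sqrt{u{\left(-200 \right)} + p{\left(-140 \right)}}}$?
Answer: $- \frac{i}{16} \approx - 0.0625 i$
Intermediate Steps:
$p{\left(l \right)} = 84 + l$ ($p{\left(l \right)} = l - -84 = l + 84 = 84 + l$)
$\frac{1}{\sqrt{u{\left(-200 \right)} + p{\left(-140 \right)}}} = \frac{1}{\sqrt{-200 + \left(84 - 140\right)}} = \frac{1}{\sqrt{-200 - 56}} = \frac{1}{\sqrt{-256}} = \frac{1}{16 i} = - \frac{i}{16}$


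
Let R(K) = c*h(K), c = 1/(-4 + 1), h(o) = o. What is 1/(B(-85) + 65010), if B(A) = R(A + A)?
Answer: 3/195200 ≈ 1.5369e-5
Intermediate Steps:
c = -⅓ (c = 1/(-3) = -⅓ ≈ -0.33333)
R(K) = -K/3
B(A) = -2*A/3 (B(A) = -(A + A)/3 = -2*A/3)
1/(B(-85) + 65010) = 1/(-⅔*(-85) + 65010) = 1/(170/3 + 65010) = 1/(195200/3) = 3/195200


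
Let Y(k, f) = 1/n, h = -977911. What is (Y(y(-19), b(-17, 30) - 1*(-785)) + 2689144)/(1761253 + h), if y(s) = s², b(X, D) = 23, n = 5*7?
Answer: 31373347/9138990 ≈ 3.4329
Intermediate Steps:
n = 35
Y(k, f) = 1/35
(Y(y(-19), b(-17, 30) - 1*(-785)) + 2689144)/(1761253 + h) = (1/35 + 2689144)/(1761253 - 977911) = (94120041/35)/783342 = (94120041/35)*(1/783342) = 31373347/9138990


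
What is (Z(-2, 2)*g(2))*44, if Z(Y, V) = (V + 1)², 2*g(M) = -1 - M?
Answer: -594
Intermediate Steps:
g(M) = -½ - M/2 (g(M) = (-1 - M)/2 = -½ - M/2)
Z(Y, V) = (1 + V)²
(Z(-2, 2)*g(2))*44 = ((1 + 2)²*(-½ - ½*2))*44 = (3²*(-½ - 1))*44 = (9*(-3/2))*44 = -27/2*44 = -594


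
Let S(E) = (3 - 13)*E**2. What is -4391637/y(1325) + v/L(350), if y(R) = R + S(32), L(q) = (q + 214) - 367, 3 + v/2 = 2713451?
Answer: 49245930329/1756255 ≈ 28040.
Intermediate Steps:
v = 5426896 (v = -6 + 2*2713451 = -6 + 5426902 = 5426896)
S(E) = -10*E**2
L(q) = -153 + q (L(q) = (214 + q) - 367 = -153 + q)
y(R) = -10240 + R (y(R) = R - 10*32**2 = R - 10*1024 = R - 10240 = -10240 + R)
-4391637/y(1325) + v/L(350) = -4391637/(-10240 + 1325) + 5426896/(-153 + 350) = -4391637/(-8915) + 5426896/197 = -4391637*(-1/8915) + 5426896*(1/197) = 4391637/8915 + 5426896/197 = 49245930329/1756255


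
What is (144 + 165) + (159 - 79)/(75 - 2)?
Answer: 22637/73 ≈ 310.10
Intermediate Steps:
(144 + 165) + (159 - 79)/(75 - 2) = 309 + 80/73 = 22637/73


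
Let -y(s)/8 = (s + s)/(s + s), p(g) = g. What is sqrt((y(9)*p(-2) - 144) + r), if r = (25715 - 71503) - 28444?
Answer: 26*I*sqrt(110) ≈ 272.69*I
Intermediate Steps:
y(s) = -8 (y(s) = -8*(s + s)/(s + s) = -8*2*s/(2*s) = -8*2*s*1/(2*s) = -8*1 = -8)
r = -74232 (r = -45788 - 28444 = -74232)
sqrt((y(9)*p(-2) - 144) + r) = sqrt((-8*(-2) - 144) - 74232) = sqrt((16 - 144) - 74232) = sqrt(-128 - 74232) = sqrt(-74360) = 26*I*sqrt(110)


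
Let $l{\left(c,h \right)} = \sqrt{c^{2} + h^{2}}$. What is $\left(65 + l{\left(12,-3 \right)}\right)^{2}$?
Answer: $4378 + 390 \sqrt{17} \approx 5986.0$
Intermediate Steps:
$\left(65 + l{\left(12,-3 \right)}\right)^{2} = \left(65 + \sqrt{12^{2} + \left(-3\right)^{2}}\right)^{2} = \left(65 + \sqrt{144 + 9}\right)^{2} = \left(65 + \sqrt{153}\right)^{2} = \left(65 + 3 \sqrt{17}\right)^{2}$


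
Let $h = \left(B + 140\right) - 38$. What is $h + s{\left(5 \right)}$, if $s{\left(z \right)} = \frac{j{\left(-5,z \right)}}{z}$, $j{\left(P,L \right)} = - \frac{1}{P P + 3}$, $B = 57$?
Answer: $\frac{22259}{140} \approx 158.99$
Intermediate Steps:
$j{\left(P,L \right)} = - \frac{1}{3 + P^{2}}$ ($j{\left(P,L \right)} = - \frac{1}{P^{2} + 3} = - \frac{1}{3 + P^{2}}$)
$s{\left(z \right)} = - \frac{1}{28 z}$ ($s{\left(z \right)} = \frac{\left(-1\right) \frac{1}{3 + \left(-5\right)^{2}}}{z} = \frac{\left(-1\right) \frac{1}{3 + 25}}{z} = \frac{\left(-1\right) \frac{1}{28}}{z} = - \frac{1}{28 z}$)
$h = 159$ ($h = \left(57 + 140\right) - 38 = 197 - 38 = 159$)
$h + s{\left(5 \right)} = 159 - \frac{1}{28 \cdot 5} = 159 - \frac{1}{140} = \frac{22259}{140}$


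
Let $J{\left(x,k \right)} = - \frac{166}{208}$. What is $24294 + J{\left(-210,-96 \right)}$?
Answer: $\frac{2526493}{104} \approx 24293.0$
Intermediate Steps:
$J{\left(x,k \right)} = - \frac{83}{104}$ ($J{\left(x,k \right)} = \left(-166\right) \frac{1}{208} = - \frac{83}{104}$)
$24294 + J{\left(-210,-96 \right)} = 24294 - \frac{83}{104} = \frac{2526493}{104}$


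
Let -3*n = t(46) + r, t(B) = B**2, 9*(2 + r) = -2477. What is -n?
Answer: 16549/27 ≈ 612.93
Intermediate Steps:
r = -2495/9 (r = -2 + (1/9)*(-2477) = -2 - 2477/9 = -2495/9 ≈ -277.22)
n = -16549/27 (n = -(46**2 - 2495/9)/3 = -(2116 - 2495/9)/3 = -1/3*16549/9 = -16549/27 ≈ -612.93)
-n = -1*(-16549/27) = 16549/27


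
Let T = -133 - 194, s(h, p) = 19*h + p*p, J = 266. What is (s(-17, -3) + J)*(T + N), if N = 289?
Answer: 1824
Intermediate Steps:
s(h, p) = p**2 + 19*h (s(h, p) = 19*h + p**2 = p**2 + 19*h)
T = -327
(s(-17, -3) + J)*(T + N) = (((-3)**2 + 19*(-17)) + 266)*(-327 + 289) = ((9 - 323) + 266)*(-38) = (-314 + 266)*(-38) = -48*(-38) = 1824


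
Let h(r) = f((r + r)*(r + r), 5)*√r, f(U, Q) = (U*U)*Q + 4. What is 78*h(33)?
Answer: 7400147352*√33 ≈ 4.2511e+10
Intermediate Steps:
f(U, Q) = 4 + Q*U² (f(U, Q) = U²*Q + 4 = Q*U² + 4 = 4 + Q*U²)
h(r) = √r*(4 + 80*r⁴) (h(r) = (4 + 5*((r + r)*(r + r))²)*√r = (4 + 5*((2*r)*(2*r))²)*√r = (4 + 5*(4*r²)²)*√r = (4 + 5*(16*r⁴))*√r = (4 + 80*r⁴)*√r = √r*(4 + 80*r⁴))
78*h(33) = 78*(√33*(4 + 80*33⁴)) = 78*(√33*(4 + 80*1185921)) = 78*(√33*(4 + 94873680)) = 78*(√33*94873684) = 78*(94873684*√33) = 7400147352*√33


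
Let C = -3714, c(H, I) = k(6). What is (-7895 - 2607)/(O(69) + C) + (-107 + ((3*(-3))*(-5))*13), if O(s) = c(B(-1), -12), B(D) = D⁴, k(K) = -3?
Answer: 30292/63 ≈ 480.83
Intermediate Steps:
c(H, I) = -3
O(s) = -3
(-7895 - 2607)/(O(69) + C) + (-107 + ((3*(-3))*(-5))*13) = (-7895 - 2607)/(-3 - 3714) + (-107 + ((3*(-3))*(-5))*13) = -10502/(-3717) + (-107 - 9*(-5)*13) = -10502*(-1/3717) + (-107 + 45*13) = 178/63 + (-107 + 585) = 178/63 + 478 = 30292/63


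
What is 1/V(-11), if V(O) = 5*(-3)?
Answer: -1/15 ≈ -0.066667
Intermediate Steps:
V(O) = -15
1/V(-11) = 1/(-15) = -1/15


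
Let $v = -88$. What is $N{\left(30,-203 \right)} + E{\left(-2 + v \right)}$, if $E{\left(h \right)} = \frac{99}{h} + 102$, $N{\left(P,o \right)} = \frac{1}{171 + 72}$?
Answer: $\frac{245197}{2430} \approx 100.9$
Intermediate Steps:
$N{\left(P,o \right)} = \frac{1}{243}$
$E{\left(h \right)} = 102 + \frac{99}{h}$
$N{\left(30,-203 \right)} + E{\left(-2 + v \right)} = \frac{1}{243} + \left(102 + \frac{99}{-2 - 88}\right) = \frac{1}{243} + \left(102 + \frac{99}{-90}\right) = \frac{1}{243} + \left(102 + 99 \left(- \frac{1}{90}\right)\right) = \frac{1}{243} + \left(102 - \frac{11}{10}\right) = \frac{1}{243} + \frac{1009}{10} = \frac{245197}{2430}$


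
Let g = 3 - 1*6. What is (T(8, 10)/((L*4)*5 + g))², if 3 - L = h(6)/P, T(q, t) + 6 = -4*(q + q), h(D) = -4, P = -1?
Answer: 4900/529 ≈ 9.2628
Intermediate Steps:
T(q, t) = -6 - 8*q (T(q, t) = -6 - 4*(q + q) = -6 - 8*q)
L = -1 (L = 3 - (-4)/(-1) = 3 - (-4)*(-1) = 3 - 1*4 = 3 - 4 = -1)
g = -3 (g = 3 - 6 = -3)
(T(8, 10)/((L*4)*5 + g))² = ((-6 - 8*8)/(-1*4*5 - 3))² = ((-6 - 64)/(-4*5 - 3))² = (-70/(-20 - 3))² = (-70/(-23))² = (-70*(-1/23))² = (70/23)² = 4900/529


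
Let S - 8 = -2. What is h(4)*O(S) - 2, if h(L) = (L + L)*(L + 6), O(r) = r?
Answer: 478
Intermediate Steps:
S = 6 (S = 8 - 2 = 6)
h(L) = 2*L*(6 + L) (h(L) = (2*L)*(6 + L) = 2*L*(6 + L))
h(4)*O(S) - 2 = (2*4*(6 + 4))*6 - 2 = (2*4*10)*6 - 2 = 80*6 - 2 = 480 - 2 = 478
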